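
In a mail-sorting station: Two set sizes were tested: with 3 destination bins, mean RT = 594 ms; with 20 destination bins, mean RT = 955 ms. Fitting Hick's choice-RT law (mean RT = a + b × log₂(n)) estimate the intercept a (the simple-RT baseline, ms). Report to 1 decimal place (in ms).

Slope: b = (955 − 594) / (log₂ 20 − log₂ 3) = 361/2.7370 = 131.898 ms/bit.
Intercept: a = 594 − 131.898·log₂(3) = 384.947 ms.

384.9 ms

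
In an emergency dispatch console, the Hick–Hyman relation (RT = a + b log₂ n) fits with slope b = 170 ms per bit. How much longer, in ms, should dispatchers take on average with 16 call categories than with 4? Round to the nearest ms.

The intercept a cancels: ΔRT = b·(log₂ n₂ − log₂ n₁) = b·log₂(n₂/n₁).
log₂(16) − log₂(4) = log₂(16/4) = log₂(4) = 2.
ΔRT = 170 × 2.0000 = 340.000 ms.

340 ms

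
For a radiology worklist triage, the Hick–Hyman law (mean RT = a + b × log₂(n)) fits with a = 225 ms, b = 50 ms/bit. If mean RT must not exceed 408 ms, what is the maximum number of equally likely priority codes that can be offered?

Set 225 + 50·log₂ n ≤ 408 → log₂ n ≤ (408 − 225)/50 = 3.6600.
So n ≤ 2^3.6600 = 12.641; the largest integer n is 12.

12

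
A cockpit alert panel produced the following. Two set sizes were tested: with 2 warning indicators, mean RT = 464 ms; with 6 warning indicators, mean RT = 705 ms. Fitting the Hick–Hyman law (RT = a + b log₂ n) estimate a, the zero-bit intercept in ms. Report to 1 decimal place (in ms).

311.9 ms

b = (RT₂ − RT₁)/(log₂ n₂ − log₂ n₁) = (705 − 464)/(2.5850 − 1) = 152.054 ms/bit.
a = RT₁ − b·log₂ n₁ = 464 − 152.054 × 1 = 311.946 ms.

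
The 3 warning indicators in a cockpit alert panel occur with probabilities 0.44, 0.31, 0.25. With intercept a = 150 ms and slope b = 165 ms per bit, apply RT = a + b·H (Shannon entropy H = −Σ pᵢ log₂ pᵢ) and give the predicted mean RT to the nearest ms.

405 ms

H = 0.44·log₂(1/0.44) + 0.31·log₂(1/0.31) + 0.25·log₂(1/0.25) = 1.5449 bits.
RT = 150 + 165 × 1.5449 = 404.92 ms.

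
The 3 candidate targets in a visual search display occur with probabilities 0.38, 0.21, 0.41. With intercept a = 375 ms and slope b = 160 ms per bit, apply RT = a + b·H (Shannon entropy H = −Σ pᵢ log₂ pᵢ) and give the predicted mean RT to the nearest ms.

Entropy contributions −pᵢ log₂ pᵢ: 0.5305, 0.4728, 0.5274; sum H = 1.5307 bits.
RT = a + bH = 375 + 160·1.5307 = 619.91 ms.

620 ms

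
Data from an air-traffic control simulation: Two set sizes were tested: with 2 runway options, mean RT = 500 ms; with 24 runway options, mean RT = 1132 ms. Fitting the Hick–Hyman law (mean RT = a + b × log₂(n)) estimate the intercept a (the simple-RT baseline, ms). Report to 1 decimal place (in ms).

323.7 ms

Slope: b = (1132 − 500) / (log₂ 24 − log₂ 2) = 632/3.5850 = 176.292 ms/bit.
a = RT₁ − b·log₂ n₁ = 500 − 176.292 × 1 = 323.708 ms.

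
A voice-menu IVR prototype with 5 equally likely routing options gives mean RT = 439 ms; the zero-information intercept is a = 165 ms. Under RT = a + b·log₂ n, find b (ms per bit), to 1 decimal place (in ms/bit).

5 alternatives carry log₂ 5 = 2.3219 bits; the choice cost is 439 − 165 = 274 ms, so b = 274/2.3219 = 118.005 ms/bit.

118.0 ms/bit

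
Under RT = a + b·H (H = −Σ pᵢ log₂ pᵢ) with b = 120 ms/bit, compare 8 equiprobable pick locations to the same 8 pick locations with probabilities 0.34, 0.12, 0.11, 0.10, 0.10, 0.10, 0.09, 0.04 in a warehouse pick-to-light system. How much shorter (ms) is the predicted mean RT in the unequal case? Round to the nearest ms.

Equiprobable entropy H₀ = log₂ 8 = 3.0000 bits.
Skewed entropy H = −Σ pᵢ log₂ pᵢ = 2.7415 bits.
ΔRT = b·(H₀ − H) = 120 × 0.2585 = 31.02 ms.

31 ms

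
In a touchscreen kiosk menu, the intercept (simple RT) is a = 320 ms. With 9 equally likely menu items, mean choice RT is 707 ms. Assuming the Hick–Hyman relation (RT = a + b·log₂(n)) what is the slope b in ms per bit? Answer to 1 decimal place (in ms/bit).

b = (707 − 320) / log₂(9) = 387 / 3.1699 = 122.085 ms/bit.

122.1 ms/bit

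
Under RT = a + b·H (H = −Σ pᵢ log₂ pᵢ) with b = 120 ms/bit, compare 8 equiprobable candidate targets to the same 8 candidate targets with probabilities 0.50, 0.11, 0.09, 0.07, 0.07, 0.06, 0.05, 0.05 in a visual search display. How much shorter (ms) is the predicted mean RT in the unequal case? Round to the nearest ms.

75 ms

Equiprobable entropy H₀ = log₂ 8 = 3.0000 bits.
Skewed entropy H = −Σ pᵢ log₂ pᵢ = 2.3758 bits.
ΔRT = b·(H₀ − H) = 120 × 0.6242 = 74.91 ms.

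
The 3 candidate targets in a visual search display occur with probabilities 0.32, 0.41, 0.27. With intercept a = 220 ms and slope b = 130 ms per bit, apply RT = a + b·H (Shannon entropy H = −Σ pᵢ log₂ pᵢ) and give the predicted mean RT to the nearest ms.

423 ms

H = 0.32·log₂(1/0.32) + 0.41·log₂(1/0.41) + 0.27·log₂(1/0.27) = 1.5634 bits.
RT = 220 + 130 × 1.5634 = 423.25 ms.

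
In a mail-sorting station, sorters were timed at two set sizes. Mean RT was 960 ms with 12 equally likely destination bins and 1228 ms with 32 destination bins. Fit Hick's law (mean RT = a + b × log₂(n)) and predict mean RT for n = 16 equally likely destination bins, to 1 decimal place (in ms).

1038.6 ms

Fit slope and intercept:
  b = (1228 − 960) / (log₂ 32 − log₂ 12) = 268 / (5 − 3.5850) = 189.394 ms/bit
  a = 960 − 189.394 × 3.5850 = 281.029 ms
Then RT(16) = 281.029 + 189.394 × log₂ 16 = 281.029 + 189.394 × 4 ≈ 1038.606 ms.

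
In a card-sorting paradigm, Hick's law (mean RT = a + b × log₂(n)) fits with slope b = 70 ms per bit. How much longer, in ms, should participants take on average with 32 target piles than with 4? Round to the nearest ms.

Only the slope matters, since a is common to both: ΔRT = b·log₂(n₂/n₁).
log₂(32) − log₂(4) = log₂(32/4) = log₂(8) = 3.
ΔRT = 70 × 3.0000 = 210.000 ms.

210 ms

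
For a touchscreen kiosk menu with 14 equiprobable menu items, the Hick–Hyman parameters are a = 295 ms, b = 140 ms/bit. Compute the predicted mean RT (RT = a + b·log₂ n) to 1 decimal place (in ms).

828.0 ms

log₂(14) = 3.8074 bits, so RT = 295 + 140 × 3.8074 ≈ 828.030 ms.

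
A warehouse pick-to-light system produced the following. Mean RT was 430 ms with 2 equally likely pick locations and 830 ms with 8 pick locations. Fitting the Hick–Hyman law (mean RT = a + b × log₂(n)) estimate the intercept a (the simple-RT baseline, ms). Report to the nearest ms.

b = (RT₂ − RT₁)/(log₂ n₂ − log₂ n₁) = (830 − 430)/(3 − 1) = 200 ms/bit.
a = RT₁ − b·log₂ n₁ = 430 − 200 × 1 = 230.000 ms.

230 ms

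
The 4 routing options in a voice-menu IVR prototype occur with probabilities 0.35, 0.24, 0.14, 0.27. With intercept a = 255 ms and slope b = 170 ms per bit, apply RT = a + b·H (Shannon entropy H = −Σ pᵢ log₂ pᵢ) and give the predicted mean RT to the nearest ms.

583 ms

Entropy contributions −pᵢ log₂ pᵢ: 0.5301, 0.4941, 0.3971, 0.5100; sum H = 1.9314 bits.
RT = a + bH = 255 + 170·1.9314 = 583.33 ms.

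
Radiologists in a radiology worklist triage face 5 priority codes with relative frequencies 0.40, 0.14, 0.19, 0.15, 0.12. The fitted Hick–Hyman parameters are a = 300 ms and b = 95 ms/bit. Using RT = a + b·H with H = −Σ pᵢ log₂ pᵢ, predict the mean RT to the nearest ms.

H = 0.40·log₂(1/0.40) + 0.14·log₂(1/0.14) + 0.19·log₂(1/0.19) + 0.15·log₂(1/0.15) + 0.12·log₂(1/0.12) = 2.1587 bits.
RT = 300 + 95 × 2.1587 = 505.08 ms.

505 ms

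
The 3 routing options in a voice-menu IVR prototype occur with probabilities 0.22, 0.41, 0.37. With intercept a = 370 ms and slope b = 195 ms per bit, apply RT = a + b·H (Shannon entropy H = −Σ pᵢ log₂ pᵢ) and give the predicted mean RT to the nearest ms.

Entropy contributions −pᵢ log₂ pᵢ: 0.4806, 0.5274, 0.5307; sum H = 1.5387 bits.
RT = a + bH = 370 + 195·1.5387 = 670.04 ms.

670 ms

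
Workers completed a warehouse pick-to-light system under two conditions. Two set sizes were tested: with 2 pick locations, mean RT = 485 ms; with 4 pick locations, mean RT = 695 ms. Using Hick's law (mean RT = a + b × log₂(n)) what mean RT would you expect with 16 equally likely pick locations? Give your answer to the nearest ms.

RT is linear in log₂ n, so two points fix the line:
  b = (695 − 485) / (log₂ 4 − log₂ 2) = 210 / (2 − 1) = 210 ms/bit
  a = 485 − 210 × 1 = 275 ms
Then RT(16) = 275 + 210 × log₂ 16 = 275 + 210 × 4 ≈ 1115.000 ms.

1115 ms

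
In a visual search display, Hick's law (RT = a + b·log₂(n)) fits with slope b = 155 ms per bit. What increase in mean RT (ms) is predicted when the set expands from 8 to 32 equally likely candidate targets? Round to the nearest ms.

Only the slope matters, since a is common to both: ΔRT = b·log₂(n₂/n₁).
log₂(32) − log₂(8) = log₂(32/8) = log₂(4) = 2.
ΔRT = 155 × 2.0000 = 310.000 ms.

310 ms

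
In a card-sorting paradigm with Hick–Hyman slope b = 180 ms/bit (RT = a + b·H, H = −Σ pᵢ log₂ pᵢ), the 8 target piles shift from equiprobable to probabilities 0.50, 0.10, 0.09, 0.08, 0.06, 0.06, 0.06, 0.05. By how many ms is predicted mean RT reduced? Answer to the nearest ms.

The RT saving is b·ΔH. Equiprobable H₀ = log₂(8) = 3.0000 bits; with the given probabilities H = 2.3831 bits.
b·(H₀ − H) = 180 × (3.0000 − 2.3831) = 111.05 ms.

111 ms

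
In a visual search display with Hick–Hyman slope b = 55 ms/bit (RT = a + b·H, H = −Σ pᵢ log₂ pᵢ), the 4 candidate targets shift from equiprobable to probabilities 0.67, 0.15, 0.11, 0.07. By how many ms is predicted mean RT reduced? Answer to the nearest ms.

Equiprobable entropy H₀ = log₂ 4 = 2.0000 bits.
Skewed entropy H = −Σ pᵢ log₂ pᵢ = 1.4165 bits.
ΔRT = b·(H₀ − H) = 55 × 0.5835 = 32.09 ms.

32 ms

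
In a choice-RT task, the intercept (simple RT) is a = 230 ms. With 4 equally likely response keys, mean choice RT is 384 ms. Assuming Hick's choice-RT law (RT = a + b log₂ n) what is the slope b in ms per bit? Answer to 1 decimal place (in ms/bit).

4 alternatives carry log₂ 4 = 2 bits; the choice cost is 384 − 230 = 154 ms, so b = 154/2 = 77.000 ms/bit.

77.0 ms/bit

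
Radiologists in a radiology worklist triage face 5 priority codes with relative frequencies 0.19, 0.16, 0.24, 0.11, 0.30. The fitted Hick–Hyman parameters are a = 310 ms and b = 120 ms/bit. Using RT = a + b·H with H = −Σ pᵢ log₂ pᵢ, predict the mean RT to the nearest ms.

H = 0.19·log₂(1/0.19) + 0.16·log₂(1/0.16) + 0.24·log₂(1/0.24) + 0.11·log₂(1/0.11) + 0.30·log₂(1/0.30) = 2.2438 bits.
RT = 310 + 120 × 2.2438 = 579.25 ms.

579 ms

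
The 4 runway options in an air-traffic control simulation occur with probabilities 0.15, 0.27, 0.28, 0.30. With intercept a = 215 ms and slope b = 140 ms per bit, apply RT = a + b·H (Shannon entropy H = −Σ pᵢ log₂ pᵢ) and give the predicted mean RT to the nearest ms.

H = 0.15·log₂(1/0.15) + 0.27·log₂(1/0.27) + 0.28·log₂(1/0.28) + 0.30·log₂(1/0.30) = 1.9559 bits.
RT = 215 + 140 × 1.9559 = 488.82 ms.

489 ms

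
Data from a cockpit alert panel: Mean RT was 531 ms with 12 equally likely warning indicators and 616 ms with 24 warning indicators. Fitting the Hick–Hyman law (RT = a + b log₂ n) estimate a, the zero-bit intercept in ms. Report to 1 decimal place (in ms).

226.3 ms

b = (RT₂ − RT₁)/(log₂ n₂ − log₂ n₁) = (616 − 531)/(4.5850 − 3.5850) = 85.000 ms/bit.
Intercept: a = 531 − 85.000·log₂(12) = 226.278 ms.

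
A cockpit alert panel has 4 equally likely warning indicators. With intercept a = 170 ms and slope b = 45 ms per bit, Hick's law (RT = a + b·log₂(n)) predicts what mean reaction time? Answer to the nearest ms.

log₂(4) = 2 bits, so RT = 170 + 45 × 2 ≈ 260.000 ms.

260 ms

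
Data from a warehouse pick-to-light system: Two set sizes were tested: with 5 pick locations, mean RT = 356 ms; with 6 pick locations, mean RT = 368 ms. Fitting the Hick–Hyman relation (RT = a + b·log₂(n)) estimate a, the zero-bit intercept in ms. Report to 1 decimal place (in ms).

b = (RT₂ − RT₁)/(log₂ n₂ − log₂ n₁) = (368 − 356)/(2.5850 − 2.3219) = 45.621 ms/bit.
Intercept: a = 356 − 45.621·log₂(5) = 250.070 ms.

250.1 ms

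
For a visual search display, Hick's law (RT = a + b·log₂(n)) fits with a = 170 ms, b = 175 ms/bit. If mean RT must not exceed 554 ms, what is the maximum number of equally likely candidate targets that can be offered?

Information budget: (554 − 170)/175 = 2.1943 bits, so n ≤ 2^2.1943 = 4.577 → at most 4.

4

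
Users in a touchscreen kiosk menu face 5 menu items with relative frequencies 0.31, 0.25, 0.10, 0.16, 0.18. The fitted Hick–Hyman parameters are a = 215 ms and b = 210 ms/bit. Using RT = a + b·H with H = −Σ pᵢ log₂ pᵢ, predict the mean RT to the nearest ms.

Entropy contributions −pᵢ log₂ pᵢ: 0.5238, 0.5000, 0.3322, 0.4230, 0.4453; sum H = 2.2243 bits.
RT = a + bH = 215 + 210·2.2243 = 682.11 ms.

682 ms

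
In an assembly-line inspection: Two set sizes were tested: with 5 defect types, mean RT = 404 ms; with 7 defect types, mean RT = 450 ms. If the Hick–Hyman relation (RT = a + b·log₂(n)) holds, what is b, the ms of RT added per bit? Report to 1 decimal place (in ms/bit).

94.8 ms/bit

Slope: b = (450 − 404) / (log₂ 7 − log₂ 5) = 46/0.4854 = 94.762 ms/bit.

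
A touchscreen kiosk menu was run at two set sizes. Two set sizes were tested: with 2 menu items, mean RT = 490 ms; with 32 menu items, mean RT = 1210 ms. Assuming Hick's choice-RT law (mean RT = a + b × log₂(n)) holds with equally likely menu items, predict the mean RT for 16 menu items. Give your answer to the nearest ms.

1030 ms

With log₂ n on the abscissa the relation is linear; from the two conditions:
  b = (1210 − 490) / (log₂ 32 − log₂ 2) = 720 / (5 − 1) = 180 ms/bit
  a = 490 − 180 × 1 = 310 ms
Then RT(16) = 310 + 180 × log₂ 16 = 310 + 180 × 4 ≈ 1030.000 ms.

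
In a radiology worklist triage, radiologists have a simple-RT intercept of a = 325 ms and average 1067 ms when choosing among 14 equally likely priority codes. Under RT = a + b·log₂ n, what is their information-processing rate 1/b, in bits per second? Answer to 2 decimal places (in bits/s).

5.13 bits/s

Choice component = 1067 − 325 = 742 ms over log₂(14) = 3.8074 bits.
b = 742 / 3.8074 = 194.886 ms/bit, so 1/b = 5.131 bits/s.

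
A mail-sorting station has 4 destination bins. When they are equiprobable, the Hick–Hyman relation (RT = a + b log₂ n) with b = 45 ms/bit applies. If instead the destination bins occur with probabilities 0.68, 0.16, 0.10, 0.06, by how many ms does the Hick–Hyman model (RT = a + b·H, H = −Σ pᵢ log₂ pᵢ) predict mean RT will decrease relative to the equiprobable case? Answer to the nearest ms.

Equiprobable entropy H₀ = log₂ 4 = 2.0000 bits.
Skewed entropy H = −Σ pᵢ log₂ pᵢ = 1.3771 bits.
ΔRT = b·(H₀ − H) = 45 × 0.6229 = 28.03 ms.

28 ms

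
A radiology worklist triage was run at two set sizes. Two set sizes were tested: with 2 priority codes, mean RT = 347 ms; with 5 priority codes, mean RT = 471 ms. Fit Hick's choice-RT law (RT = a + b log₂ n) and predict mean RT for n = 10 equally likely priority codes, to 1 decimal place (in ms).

564.8 ms

RT is linear in log₂ n, so two points fix the line:
  b = (471 − 347) / (log₂ 5 − log₂ 2) = 124 / (2.3219 − 1) = 93.802 ms/bit
  a = 347 − 93.802 × 1 = 253.198 ms
Then RT(10) = 253.198 + 93.802 × log₂ 10 = 253.198 + 93.802 × 3.3219 ≈ 564.802 ms.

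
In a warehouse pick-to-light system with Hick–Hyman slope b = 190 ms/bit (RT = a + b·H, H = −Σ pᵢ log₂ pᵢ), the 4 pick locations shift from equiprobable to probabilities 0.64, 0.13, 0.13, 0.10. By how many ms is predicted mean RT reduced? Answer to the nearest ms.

93 ms

Equiprobable entropy H₀ = log₂ 4 = 2.0000 bits.
Skewed entropy H = −Σ pᵢ log₂ pᵢ = 1.5095 bits.
ΔRT = b·(H₀ − H) = 190 × 0.4905 = 93.19 ms.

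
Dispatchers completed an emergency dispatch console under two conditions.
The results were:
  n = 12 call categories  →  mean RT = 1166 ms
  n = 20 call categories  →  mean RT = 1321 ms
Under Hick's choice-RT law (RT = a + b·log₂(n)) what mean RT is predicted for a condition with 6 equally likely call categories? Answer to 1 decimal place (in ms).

955.7 ms

With log₂ n on the abscissa the relation is linear; from the two conditions:
  b = (1321 − 1166) / (log₂ 20 − log₂ 12) = 155 / (4.3219 − 3.5850) = 210.322 ms/bit
  a = 1166 − 210.322 × 3.5850 = 412.004 ms
Then RT(6) = 412.004 + 210.322 × log₂ 6 = 412.004 + 210.322 × 2.5850 ≈ 955.678 ms.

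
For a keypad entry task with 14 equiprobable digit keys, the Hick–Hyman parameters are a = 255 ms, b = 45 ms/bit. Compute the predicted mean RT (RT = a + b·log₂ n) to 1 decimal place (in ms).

log₂(14) = 3.8074 bits, so RT = 255 + 45 × 3.8074 ≈ 426.331 ms.

426.3 ms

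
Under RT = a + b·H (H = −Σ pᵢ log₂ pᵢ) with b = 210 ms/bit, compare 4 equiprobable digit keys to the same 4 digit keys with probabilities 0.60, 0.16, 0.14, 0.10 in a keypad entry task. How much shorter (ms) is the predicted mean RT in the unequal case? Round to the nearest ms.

85 ms

Equiprobable entropy H₀ = log₂ 4 = 2.0000 bits.
Skewed entropy H = −Σ pᵢ log₂ pᵢ = 1.5945 bits.
ΔRT = b·(H₀ − H) = 210 × 0.4055 = 85.16 ms.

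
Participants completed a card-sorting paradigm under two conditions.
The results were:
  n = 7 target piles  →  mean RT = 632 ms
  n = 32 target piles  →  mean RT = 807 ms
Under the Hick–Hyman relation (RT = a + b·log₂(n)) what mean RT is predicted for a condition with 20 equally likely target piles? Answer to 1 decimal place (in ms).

With log₂ n on the abscissa the relation is linear; from the two conditions:
  b = (807 − 632) / (log₂ 32 − log₂ 7) = 175 / (5 − 2.8074) = 79.812 ms/bit
  a = 632 − 79.812 × 2.8074 = 407.939 ms
Then RT(20) = 407.939 + 79.812 × log₂ 20 = 407.939 + 79.812 × 4.3219 ≈ 752.882 ms.

752.9 ms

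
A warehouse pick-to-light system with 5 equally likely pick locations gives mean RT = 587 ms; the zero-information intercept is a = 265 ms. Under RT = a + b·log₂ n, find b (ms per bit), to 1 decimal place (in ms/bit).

138.7 ms/bit

log₂(5) = 2.3219 bits.
b = (RT − a)/log₂ n = (587 − 265) / 2.3219 = 138.678 ms/bit.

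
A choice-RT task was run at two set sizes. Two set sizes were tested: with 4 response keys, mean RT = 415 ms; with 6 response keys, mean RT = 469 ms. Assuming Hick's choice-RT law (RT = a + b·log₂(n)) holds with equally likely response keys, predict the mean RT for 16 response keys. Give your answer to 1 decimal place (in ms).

Fit slope and intercept:
  b = (469 − 415) / (log₂ 6 − log₂ 4) = 54 / (2.5850 − 2) = 92.314 ms/bit
  a = 415 − 92.314 × 2 = 230.373 ms
Then RT(16) = 230.373 + 92.314 × log₂ 16 = 230.373 + 92.314 × 4 ≈ 599.627 ms.

599.6 ms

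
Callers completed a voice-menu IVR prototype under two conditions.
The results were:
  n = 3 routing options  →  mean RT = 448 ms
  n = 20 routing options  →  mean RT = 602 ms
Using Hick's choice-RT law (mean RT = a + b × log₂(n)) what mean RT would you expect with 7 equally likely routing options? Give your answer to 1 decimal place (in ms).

Fit slope and intercept:
  b = (602 − 448) / (log₂ 20 − log₂ 3) = 154 / (4.3219 − 1.5850) = 56.267 ms/bit
  a = 448 − 56.267 × 1.5850 = 358.819 ms
Then RT(7) = 358.819 + 56.267 × log₂ 7 = 358.819 + 56.267 × 2.8074 ≈ 516.780 ms.

516.8 ms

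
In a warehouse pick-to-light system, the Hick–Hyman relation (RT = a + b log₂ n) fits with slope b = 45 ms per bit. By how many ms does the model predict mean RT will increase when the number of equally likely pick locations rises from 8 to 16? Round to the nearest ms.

ΔRT = (a + b log₂ n₂) − (a + b log₂ n₁) = b·(log₂ n₂ − log₂ n₁).
log₂(16) − log₂(8) = log₂(16/8) = log₂(2) = 1.
ΔRT = 45 × 1.0000 = 45.000 ms.

45 ms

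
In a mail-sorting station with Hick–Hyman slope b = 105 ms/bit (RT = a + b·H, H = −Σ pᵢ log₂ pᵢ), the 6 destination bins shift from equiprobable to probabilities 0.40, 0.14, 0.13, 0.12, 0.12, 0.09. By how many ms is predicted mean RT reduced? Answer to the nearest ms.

Equiprobable entropy H₀ = log₂ 6 = 2.5850 bits.
Skewed entropy H = −Σ pᵢ log₂ pᵢ = 2.3553 bits.
ΔRT = b·(H₀ − H) = 105 × 0.2296 = 24.11 ms.

24 ms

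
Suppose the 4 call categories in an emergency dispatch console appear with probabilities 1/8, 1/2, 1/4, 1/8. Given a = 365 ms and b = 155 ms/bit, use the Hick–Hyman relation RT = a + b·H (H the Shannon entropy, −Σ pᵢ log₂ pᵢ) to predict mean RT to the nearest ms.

H = −Σ pᵢ log₂ pᵢ = 0.125·3 + 0.5·1 + 0.25·2 + 0.125·3 = 1.750 bits.
RT = 365 + 155 × 1.750 = 636.25 ms.

636 ms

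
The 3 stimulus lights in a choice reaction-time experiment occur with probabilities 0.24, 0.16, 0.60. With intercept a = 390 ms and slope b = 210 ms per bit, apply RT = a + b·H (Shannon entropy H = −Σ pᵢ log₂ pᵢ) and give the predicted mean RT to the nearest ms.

Entropy contributions −pᵢ log₂ pᵢ: 0.4941, 0.4230, 0.4422; sum H = 1.3593 bits.
RT = a + bH = 390 + 210·1.3593 = 675.46 ms.

675 ms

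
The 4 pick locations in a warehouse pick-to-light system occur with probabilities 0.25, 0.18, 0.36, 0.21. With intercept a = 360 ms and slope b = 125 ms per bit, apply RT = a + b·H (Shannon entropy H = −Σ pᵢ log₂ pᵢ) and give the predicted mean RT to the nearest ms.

604 ms

Entropy contributions −pᵢ log₂ pᵢ: 0.5000, 0.4453, 0.5306, 0.4728; sum H = 1.9487 bits.
RT = a + bH = 360 + 125·1.9487 = 603.59 ms.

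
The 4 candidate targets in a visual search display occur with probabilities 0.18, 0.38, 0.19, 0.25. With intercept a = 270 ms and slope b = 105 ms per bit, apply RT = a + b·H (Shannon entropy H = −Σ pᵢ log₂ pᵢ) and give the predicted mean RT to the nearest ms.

H = 0.18·log₂(1/0.18) + 0.38·log₂(1/0.38) + 0.19·log₂(1/0.19) + 0.25·log₂(1/0.25) = 1.9310 bits.
RT = 270 + 105 × 1.9310 = 472.75 ms.

473 ms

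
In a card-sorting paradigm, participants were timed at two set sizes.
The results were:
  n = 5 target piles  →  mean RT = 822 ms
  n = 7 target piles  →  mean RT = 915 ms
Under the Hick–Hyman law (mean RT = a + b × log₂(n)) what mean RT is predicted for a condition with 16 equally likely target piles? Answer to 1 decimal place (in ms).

1143.5 ms

RT is linear in log₂ n, so two points fix the line:
  b = (915 − 822) / (log₂ 7 − log₂ 5) = 93 / (2.8074 − 2.3219) = 191.584 ms/bit
  a = 822 − 191.584 × 2.3219 = 377.156 ms
Then RT(16) = 377.156 + 191.584 × log₂ 16 = 377.156 + 191.584 × 4 ≈ 1143.492 ms.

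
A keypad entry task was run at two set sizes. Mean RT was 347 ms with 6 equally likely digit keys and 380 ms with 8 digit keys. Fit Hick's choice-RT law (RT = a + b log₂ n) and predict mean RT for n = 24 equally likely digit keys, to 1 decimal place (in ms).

Solve the two-equation system in a and b:
  b = (380 − 347) / (log₂ 8 − log₂ 6) = 33 / (3 − 2.5850) = 79.511 ms/bit
  a = 347 − 79.511 × 2.5850 = 141.467 ms
Then RT(24) = 141.467 + 79.511 × log₂ 24 = 141.467 + 79.511 × 4.5850 ≈ 506.022 ms.

506.0 ms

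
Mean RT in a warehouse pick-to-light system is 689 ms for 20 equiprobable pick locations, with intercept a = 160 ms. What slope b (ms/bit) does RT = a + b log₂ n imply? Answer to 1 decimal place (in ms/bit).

122.4 ms/bit

b = (689 − 160) / log₂(20) = 529 / 4.3219 = 122.399 ms/bit.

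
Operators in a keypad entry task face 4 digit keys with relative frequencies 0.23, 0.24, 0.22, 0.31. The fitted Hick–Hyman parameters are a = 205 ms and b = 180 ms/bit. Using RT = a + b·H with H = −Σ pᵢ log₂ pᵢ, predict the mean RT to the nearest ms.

H = 0.23·log₂(1/0.23) + 0.24·log₂(1/0.24) + 0.22·log₂(1/0.22) + 0.31·log₂(1/0.31) = 1.9862 bits.
RT = 205 + 180 × 1.9862 = 562.51 ms.

563 ms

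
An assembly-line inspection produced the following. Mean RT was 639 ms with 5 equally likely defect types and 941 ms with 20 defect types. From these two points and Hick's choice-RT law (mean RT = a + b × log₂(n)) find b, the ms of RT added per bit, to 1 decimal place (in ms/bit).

151.0 ms/bit

Slope: b = (941 − 639) / (log₂ 20 − log₂ 5) = 302/2.0000 = 151.000 ms/bit.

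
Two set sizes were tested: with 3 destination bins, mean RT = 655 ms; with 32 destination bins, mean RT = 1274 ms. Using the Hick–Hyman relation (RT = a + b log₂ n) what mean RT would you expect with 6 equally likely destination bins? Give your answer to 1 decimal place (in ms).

836.3 ms

With log₂ n on the abscissa the relation is linear; from the two conditions:
  b = (1274 − 655) / (log₂ 32 − log₂ 3) = 619 / (5 − 1.5850) = 181.257 ms/bit
  a = 655 − 181.257 × 1.5850 = 367.714 ms
Then RT(6) = 367.714 + 181.257 × log₂ 6 = 367.714 + 181.257 × 2.5850 ≈ 836.257 ms.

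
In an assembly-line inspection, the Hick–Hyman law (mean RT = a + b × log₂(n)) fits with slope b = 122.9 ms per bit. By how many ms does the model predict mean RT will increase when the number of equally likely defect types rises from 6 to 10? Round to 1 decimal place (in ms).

90.6 ms

The intercept a cancels: ΔRT = b·(log₂ n₂ − log₂ n₁) = b·log₂(n₂/n₁).
log₂(10) − log₂(6) = 3.3219 − 2.5850 = 0.7370.
ΔRT = 122.9 × 0.7370 = 90.573 ms.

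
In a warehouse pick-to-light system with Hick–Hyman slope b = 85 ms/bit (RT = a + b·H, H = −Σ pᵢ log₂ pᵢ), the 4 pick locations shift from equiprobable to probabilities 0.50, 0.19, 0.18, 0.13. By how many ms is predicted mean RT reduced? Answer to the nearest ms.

The RT saving is b·ΔH. Equiprobable H₀ = log₂(4) = 2.0000 bits; with the given probabilities H = 1.7832 bits.
b·(H₀ − H) = 85 × (2.0000 − 1.7832) = 18.43 ms.

18 ms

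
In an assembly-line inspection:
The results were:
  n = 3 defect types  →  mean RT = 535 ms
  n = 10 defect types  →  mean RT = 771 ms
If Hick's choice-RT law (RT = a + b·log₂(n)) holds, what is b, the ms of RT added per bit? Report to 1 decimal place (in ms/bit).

135.9 ms/bit

The slope on a log₂ axis is (771 − 535) / (3.3219 − 1.5850) = 135.869 ms/bit.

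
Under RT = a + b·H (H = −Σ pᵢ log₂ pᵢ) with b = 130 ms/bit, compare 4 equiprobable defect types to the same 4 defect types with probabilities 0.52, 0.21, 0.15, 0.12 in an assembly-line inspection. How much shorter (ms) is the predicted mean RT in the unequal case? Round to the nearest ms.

Equiprobable entropy H₀ = log₂ 4 = 2.0000 bits.
Skewed entropy H = −Σ pᵢ log₂ pᵢ = 1.7410 bits.
ΔRT = b·(H₀ − H) = 130 × 0.2590 = 33.67 ms.

34 ms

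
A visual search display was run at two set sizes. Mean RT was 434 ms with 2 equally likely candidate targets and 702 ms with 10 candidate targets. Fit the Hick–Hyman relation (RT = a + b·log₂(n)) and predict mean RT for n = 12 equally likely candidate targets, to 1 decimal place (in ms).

732.4 ms

With log₂ n on the abscissa the relation is linear; from the two conditions:
  b = (702 − 434) / (log₂ 10 − log₂ 2) = 268 / (3.3219 − 1) = 115.421 ms/bit
  a = 434 − 115.421 × 1 = 318.579 ms
Then RT(12) = 318.579 + 115.421 × log₂ 12 = 318.579 + 115.421 × 3.5850 ≈ 732.360 ms.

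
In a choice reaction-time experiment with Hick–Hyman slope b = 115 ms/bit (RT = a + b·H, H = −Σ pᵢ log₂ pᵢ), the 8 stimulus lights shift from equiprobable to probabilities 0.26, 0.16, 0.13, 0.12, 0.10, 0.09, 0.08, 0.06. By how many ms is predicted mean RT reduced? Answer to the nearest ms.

The RT saving is b·ΔH. Equiprobable H₀ = log₂(8) = 3.0000 bits; with the given probabilities H = 2.8579 bits.
b·(H₀ − H) = 115 × (3.0000 − 2.8579) = 16.34 ms.

16 ms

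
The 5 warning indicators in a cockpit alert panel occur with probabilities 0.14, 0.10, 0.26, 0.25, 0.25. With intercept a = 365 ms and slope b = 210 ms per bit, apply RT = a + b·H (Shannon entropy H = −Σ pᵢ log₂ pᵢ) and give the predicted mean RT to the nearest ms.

H = 0.14·log₂(1/0.14) + 0.10·log₂(1/0.10) + 0.26·log₂(1/0.26) + 0.25·log₂(1/0.25) + 0.25·log₂(1/0.25) = 2.2346 bits.
RT = 365 + 210 × 2.2346 = 834.26 ms.

834 ms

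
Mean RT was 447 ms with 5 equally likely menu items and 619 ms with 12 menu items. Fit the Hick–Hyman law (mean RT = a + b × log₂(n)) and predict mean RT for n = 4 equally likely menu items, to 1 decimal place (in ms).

403.2 ms

With log₂ n on the abscissa the relation is linear; from the two conditions:
  b = (619 − 447) / (log₂ 12 − log₂ 5) = 172 / (3.5850 − 2.3219) = 136.180 ms/bit
  a = 447 − 136.180 × 2.3219 = 130.800 ms
Then RT(4) = 130.800 + 136.180 × log₂ 4 = 130.800 + 136.180 × 2 ≈ 403.160 ms.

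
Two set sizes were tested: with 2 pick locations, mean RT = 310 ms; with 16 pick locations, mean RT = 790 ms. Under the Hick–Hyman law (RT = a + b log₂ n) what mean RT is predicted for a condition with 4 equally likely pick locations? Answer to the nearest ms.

470 ms

With log₂ n on the abscissa the relation is linear; from the two conditions:
  b = (790 − 310) / (log₂ 16 − log₂ 2) = 480 / (4 − 1) = 160 ms/bit
  a = 310 − 160 × 1 = 150 ms
Then RT(4) = 150 + 160 × log₂ 4 = 150 + 160 × 2 ≈ 470.000 ms.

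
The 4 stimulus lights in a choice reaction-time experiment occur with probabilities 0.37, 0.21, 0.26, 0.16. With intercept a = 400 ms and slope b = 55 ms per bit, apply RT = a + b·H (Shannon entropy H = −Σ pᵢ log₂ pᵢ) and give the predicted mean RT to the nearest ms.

H = 0.37·log₂(1/0.37) + 0.21·log₂(1/0.21) + 0.26·log₂(1/0.26) + 0.16·log₂(1/0.16) = 1.9319 bits.
RT = 400 + 55 × 1.9319 = 506.25 ms.

506 ms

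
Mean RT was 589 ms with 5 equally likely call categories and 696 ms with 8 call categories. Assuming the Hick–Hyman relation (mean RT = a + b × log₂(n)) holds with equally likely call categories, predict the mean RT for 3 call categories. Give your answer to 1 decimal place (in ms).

472.7 ms

Solve the two-equation system in a and b:
  b = (696 − 589) / (log₂ 8 − log₂ 5) = 107 / (3 − 2.3219) = 157.800 ms/bit
  a = 589 − 157.800 × 2.3219 = 222.599 ms
Then RT(3) = 222.599 + 157.800 × log₂ 3 = 222.599 + 157.800 × 1.5850 ≈ 472.707 ms.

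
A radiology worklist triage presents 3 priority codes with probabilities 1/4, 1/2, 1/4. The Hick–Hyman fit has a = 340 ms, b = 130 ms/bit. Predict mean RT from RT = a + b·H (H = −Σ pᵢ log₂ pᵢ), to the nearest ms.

H = −Σ pᵢ log₂ pᵢ = 0.25·2 + 0.5·1 + 0.25·2 = 1.500 bits.
RT = 340 + 130 × 1.500 = 535.00 ms.

535 ms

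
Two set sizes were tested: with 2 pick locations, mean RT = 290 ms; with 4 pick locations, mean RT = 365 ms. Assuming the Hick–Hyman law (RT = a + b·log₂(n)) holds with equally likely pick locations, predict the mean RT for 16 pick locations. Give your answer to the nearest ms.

With log₂ n on the abscissa the relation is linear; from the two conditions:
  b = (365 − 290) / (log₂ 4 − log₂ 2) = 75 / (2 − 1) = 75 ms/bit
  a = 290 − 75 × 1 = 215 ms
Then RT(16) = 215 + 75 × log₂ 16 = 215 + 75 × 4 ≈ 515.000 ms.

515 ms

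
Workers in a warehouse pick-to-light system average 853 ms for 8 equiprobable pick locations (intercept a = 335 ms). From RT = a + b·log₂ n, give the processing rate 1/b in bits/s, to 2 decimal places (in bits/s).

5.79 bits/s

Choice component = 853 − 335 = 518 ms over log₂(8) = 3 bits.
b = 518 / 3 = 172.667 ms/bit, so 1/b = 5.792 bits/s.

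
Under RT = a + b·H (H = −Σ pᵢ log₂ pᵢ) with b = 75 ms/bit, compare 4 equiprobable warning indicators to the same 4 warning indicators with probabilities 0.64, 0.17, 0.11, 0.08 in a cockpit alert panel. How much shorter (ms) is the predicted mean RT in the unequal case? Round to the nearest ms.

38 ms

Equiprobable entropy H₀ = log₂ 4 = 2.0000 bits.
Skewed entropy H = −Σ pᵢ log₂ pᵢ = 1.4885 bits.
ΔRT = b·(H₀ − H) = 75 × 0.5115 = 38.37 ms.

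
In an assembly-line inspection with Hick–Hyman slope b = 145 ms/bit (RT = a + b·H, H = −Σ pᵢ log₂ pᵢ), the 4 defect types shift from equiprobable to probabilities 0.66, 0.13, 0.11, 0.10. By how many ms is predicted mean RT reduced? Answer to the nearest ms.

The RT saving is b·ΔH. Equiprobable H₀ = log₂(4) = 2.0000 bits; with the given probabilities H = 1.4608 bits.
b·(H₀ − H) = 145 × (2.0000 − 1.4608) = 78.19 ms.

78 ms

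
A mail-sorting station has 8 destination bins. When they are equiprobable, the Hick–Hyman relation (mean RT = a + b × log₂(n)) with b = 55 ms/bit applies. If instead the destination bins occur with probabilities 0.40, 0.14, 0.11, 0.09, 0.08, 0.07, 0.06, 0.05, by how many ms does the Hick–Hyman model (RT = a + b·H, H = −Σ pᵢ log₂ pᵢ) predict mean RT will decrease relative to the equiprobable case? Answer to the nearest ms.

Equiprobable entropy H₀ = log₂ 8 = 3.0000 bits.
Skewed entropy H = −Σ pᵢ log₂ pᵢ = 2.6085 bits.
ΔRT = b·(H₀ − H) = 55 × 0.3915 = 21.53 ms.

22 ms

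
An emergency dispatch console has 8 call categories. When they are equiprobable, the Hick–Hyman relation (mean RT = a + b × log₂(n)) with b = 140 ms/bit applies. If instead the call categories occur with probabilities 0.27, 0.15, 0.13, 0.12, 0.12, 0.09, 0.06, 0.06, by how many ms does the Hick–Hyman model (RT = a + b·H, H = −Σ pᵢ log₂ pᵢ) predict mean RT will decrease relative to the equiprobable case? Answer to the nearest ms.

23 ms

The RT saving is b·ΔH. Equiprobable H₀ = log₂(8) = 3.0000 bits; with the given probabilities H = 2.8371 bits.
b·(H₀ − H) = 140 × (3.0000 − 2.8371) = 22.81 ms.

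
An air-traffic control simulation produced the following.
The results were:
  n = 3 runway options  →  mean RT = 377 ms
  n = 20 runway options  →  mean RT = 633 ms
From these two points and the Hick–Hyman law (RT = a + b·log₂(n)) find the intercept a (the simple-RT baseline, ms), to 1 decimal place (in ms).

The slope on a log₂ axis is (633 − 377) / (4.3219 − 1.5850) = 93.534 ms/bit.
Intercept: a = 377 − 93.534·log₂(3) = 228.752 ms.

228.8 ms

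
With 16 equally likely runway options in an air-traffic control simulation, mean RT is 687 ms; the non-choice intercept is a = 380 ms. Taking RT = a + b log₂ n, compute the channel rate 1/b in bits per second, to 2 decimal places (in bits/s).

Choice component = 687 − 380 = 307 ms over log₂(16) = 4 bits.
b = 307 / 4 = 76.750 ms/bit, so 1/b = 13.029 bits/s.

13.03 bits/s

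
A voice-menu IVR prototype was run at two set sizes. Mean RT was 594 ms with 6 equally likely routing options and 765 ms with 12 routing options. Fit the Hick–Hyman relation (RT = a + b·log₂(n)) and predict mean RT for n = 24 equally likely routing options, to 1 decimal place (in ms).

936.0 ms

Solve the two-equation system in a and b:
  b = (765 − 594) / (log₂ 12 − log₂ 6) = 171 / (3.5850 − 2.5850) = 171.000 ms/bit
  a = 594 − 171.000 × 2.5850 = 151.971 ms
Then RT(24) = 151.971 + 171.000 × log₂ 24 = 151.971 + 171.000 × 4.5850 ≈ 936.000 ms.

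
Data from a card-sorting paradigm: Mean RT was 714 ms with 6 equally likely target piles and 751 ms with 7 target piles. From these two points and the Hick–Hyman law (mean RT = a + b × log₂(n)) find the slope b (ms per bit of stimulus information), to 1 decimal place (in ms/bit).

166.4 ms/bit

The slope on a log₂ axis is (751 − 714) / (2.8074 − 2.5850) = 166.373 ms/bit.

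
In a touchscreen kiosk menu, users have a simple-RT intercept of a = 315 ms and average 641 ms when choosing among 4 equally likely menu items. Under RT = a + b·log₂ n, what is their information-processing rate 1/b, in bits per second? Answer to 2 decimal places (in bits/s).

Choice component = 641 − 315 = 326 ms over log₂(4) = 2 bits.
b = 326 / 2 = 163.000 ms/bit, so 1/b = 6.135 bits/s.

6.13 bits/s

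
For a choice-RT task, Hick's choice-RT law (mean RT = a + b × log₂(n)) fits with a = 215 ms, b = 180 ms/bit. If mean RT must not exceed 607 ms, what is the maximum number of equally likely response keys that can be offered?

Set 215 + 180·log₂ n ≤ 607 → log₂ n ≤ (607 − 215)/180 = 2.1778.
So n ≤ 2^2.1778 = 4.525; the largest integer n is 4.

4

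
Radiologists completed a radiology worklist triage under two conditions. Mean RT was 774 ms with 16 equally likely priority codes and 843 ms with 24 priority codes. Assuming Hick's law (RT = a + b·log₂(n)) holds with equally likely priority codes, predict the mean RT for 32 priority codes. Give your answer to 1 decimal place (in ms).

892.0 ms

Solve the two-equation system in a and b:
  b = (843 − 774) / (log₂ 24 − log₂ 16) = 69 / (4.5850 − 4) = 117.956 ms/bit
  a = 774 − 117.956 × 4 = 302.175 ms
Then RT(32) = 302.175 + 117.956 × log₂ 32 = 302.175 + 117.956 × 5 ≈ 891.956 ms.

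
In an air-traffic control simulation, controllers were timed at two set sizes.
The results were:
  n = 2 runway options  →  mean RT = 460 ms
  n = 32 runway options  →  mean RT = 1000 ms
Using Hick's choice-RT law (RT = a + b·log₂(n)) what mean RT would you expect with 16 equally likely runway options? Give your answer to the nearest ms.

Fit slope and intercept:
  b = (1000 − 460) / (log₂ 32 − log₂ 2) = 540 / (5 − 1) = 135 ms/bit
  a = 460 − 135 × 1 = 325 ms
Then RT(16) = 325 + 135 × log₂ 16 = 325 + 135 × 4 ≈ 865.000 ms.

865 ms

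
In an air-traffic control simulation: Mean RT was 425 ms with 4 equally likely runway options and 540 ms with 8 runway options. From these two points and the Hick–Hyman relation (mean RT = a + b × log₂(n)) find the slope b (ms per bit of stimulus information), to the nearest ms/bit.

115 ms/bit

The slope on a log₂ axis is (540 − 425) / (3 − 2) = 115 ms/bit.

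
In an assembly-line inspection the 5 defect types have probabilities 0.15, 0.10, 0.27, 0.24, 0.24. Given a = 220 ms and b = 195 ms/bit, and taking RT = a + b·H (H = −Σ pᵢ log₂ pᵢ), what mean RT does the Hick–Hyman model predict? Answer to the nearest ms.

657 ms

Entropy contributions −pᵢ log₂ pᵢ: 0.4105, 0.3322, 0.5100, 0.4941, 0.4941; sum H = 2.2410 bits.
RT = a + bH = 220 + 195·2.2410 = 657.00 ms.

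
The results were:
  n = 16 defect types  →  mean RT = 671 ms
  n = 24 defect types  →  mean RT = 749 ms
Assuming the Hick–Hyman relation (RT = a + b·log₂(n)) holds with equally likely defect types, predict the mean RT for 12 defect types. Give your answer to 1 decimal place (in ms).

RT is linear in log₂ n, so two points fix the line:
  b = (749 − 671) / (log₂ 24 − log₂ 16) = 78 / (4.5850 − 4) = 133.342 ms/bit
  a = 671 − 133.342 × 4 = 137.632 ms
Then RT(12) = 137.632 + 133.342 × log₂ 12 = 137.632 + 133.342 × 3.5850 ≈ 615.658 ms.

615.7 ms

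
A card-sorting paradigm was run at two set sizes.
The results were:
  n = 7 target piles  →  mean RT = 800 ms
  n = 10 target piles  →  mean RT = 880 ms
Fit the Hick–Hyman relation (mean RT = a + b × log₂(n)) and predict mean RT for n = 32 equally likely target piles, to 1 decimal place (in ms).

Fit slope and intercept:
  b = (880 − 800) / (log₂ 10 − log₂ 7) = 80 / (3.3219 − 2.8074) = 155.469 ms/bit
  a = 800 − 155.469 × 2.8074 = 363.544 ms
Then RT(32) = 363.544 + 155.469 × log₂ 32 = 363.544 + 155.469 × 5 ≈ 1140.888 ms.

1140.9 ms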